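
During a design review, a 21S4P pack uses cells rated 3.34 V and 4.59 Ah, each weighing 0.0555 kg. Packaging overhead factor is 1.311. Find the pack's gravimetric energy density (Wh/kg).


Step 1: V_pack = 21 * 3.34 = 70.14 V
Step 2: C_pack = 4 * 4.59 = 18.36 Ah
Step 3: E_pack = V_pack * C_pack = 70.14 * 18.36 = 1287.8 Wh
Step 4: m_pack = 21 * 4 * 0.0555 * 1.311 = 6.1119 kg
Step 5: ED = E_pack / m_pack = 1287.8 / 6.1119 = 210.7 Wh/kg

210.7 Wh/kg


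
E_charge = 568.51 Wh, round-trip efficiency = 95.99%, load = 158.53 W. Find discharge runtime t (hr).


Step 1: E_discharge = eta/100 * E_charge = 95.99/100 * 568.51 = 545.71 Wh
Step 2: t = E_discharge / P = 545.71 / 158.53 = 3.442 hr

3.442 hr


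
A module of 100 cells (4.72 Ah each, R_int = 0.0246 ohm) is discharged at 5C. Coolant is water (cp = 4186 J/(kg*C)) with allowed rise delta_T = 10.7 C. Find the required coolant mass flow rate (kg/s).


Step 1: I = 5 * 4.72 = 23.6 A
Step 2: Q_cell = I^2 * R = 23.6^2 * 0.0246 = 13.701 W
Step 3: Q_total = 100 * 13.701 = 1370.1 W
Step 4: m_dot = Q_total / (cp * dT) = 1370.1 / (4186 * 10.7) = 0.03059 kg/s

0.03059 kg/s


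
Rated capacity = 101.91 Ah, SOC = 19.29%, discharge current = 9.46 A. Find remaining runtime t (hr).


Step 1: remaining = SOC/100 * C_total = 19.29/100 * 101.91 = 19.658 Ah
Step 2: t = remaining / I = 19.658 / 9.46 = 2.078 hr

2.078 hr


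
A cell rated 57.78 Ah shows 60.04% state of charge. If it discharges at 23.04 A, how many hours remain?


Step 1: remaining = SOC/100 * C_total = 60.04/100 * 57.78 = 34.691 Ah
Step 2: t = remaining / I = 34.691 / 23.04 = 1.506 hr

1.506 hr


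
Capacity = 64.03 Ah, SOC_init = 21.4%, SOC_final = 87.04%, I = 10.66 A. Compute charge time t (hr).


Step 1: dSOC = 87.04% - 21.4% = 65.64%
Step 2: delta_Ah = 64.03 * 65.64 / 100 = 42.029 Ah
Step 3: t = 42.029 / 10.66 = 3.943 hr

3.943 hr


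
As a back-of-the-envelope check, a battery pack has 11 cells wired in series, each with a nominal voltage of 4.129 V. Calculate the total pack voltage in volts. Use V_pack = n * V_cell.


With 11 cells in series at 4.129 V each, V_pack = 45.419 V

45.419 V


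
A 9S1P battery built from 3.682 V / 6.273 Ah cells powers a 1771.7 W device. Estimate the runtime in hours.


Step 1: E_pack = Ns * V_cell * Np * C_cell = 9 * 3.682 * 1 * 6.273 = 207.87 Wh
Step 2: t = E_pack / P = 207.87 / 1771.7 = 0.1173 hr

0.1173 hr


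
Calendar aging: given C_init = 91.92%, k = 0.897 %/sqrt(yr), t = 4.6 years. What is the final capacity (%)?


sqrt(t) = sqrt(4.6) = 2.1448
C_final = 91.92 - 0.897 * 2.1448 = 90.00%

90.00%


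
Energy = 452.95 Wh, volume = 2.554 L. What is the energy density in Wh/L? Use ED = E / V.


ED = E / V = 452.95 / 2.554 = 177.3 Wh/L

177.3 Wh/L


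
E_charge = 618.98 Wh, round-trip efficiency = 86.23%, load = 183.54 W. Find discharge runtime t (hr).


Step 1: E_discharge = eta/100 * E_charge = 86.23/100 * 618.98 = 533.75 Wh
Step 2: t = E_discharge / P = 533.75 / 183.54 = 2.908 hr

2.908 hr


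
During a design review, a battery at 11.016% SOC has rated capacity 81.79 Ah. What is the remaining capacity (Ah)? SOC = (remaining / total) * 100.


remaining = SOC / 100 * total = 11.016 / 100 * 81.79 = 9.010 Ah

9.010 Ah


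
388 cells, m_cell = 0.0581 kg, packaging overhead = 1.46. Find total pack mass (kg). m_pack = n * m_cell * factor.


m_pack = n * m_cell * overhead = 388 * 0.0581 * 1.46 = 32.91 kg

32.91 kg


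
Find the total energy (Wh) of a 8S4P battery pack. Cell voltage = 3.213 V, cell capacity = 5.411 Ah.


E = Ns * Vcell * Np * Ccell = 8 * 3.213 * 4 * 5.411 = 556.3 Wh

556.3 Wh


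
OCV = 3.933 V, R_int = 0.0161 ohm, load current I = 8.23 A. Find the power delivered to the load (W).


Step 1: V_terminal = OCV - I*R = 3.933 - 8.23 * 0.0161 = 3.8005 V
Step 2: P_out = V_terminal * I = 3.8005 * 8.23 = 31.28 W

31.28 W


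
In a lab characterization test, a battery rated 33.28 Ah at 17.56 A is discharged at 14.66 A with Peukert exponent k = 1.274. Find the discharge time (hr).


Step 1: t_rated = C / I_rated = 33.28 / 17.56 = 1.8952 hr
Step 2: ratio = 17.56 / 14.66 = 1.1978
Step 3: ratio^k = 1.1978^1.274 = 1.2585
Step 4: t = t_rated * ratio^k = 1.8952 * 1.2585 = 2.385 hr

2.385 hr


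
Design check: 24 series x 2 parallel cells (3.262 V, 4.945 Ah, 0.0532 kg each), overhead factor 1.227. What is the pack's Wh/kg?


Step 1: V_pack = 24 * 3.262 = 78.288 V
Step 2: C_pack = 2 * 4.945 = 9.89 Ah
Step 3: E_pack = V_pack * C_pack = 78.288 * 9.89 = 774.27 Wh
Step 4: m_pack = 24 * 2 * 0.0532 * 1.227 = 3.1333 kg
Step 5: ED = E_pack / m_pack = 774.27 / 3.1333 = 247.1 Wh/kg

247.1 Wh/kg


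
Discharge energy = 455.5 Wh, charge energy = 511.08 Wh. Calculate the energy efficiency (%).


Round-trip efficiency = 455.5/511.08 * 100% = 89.12%

89.12%


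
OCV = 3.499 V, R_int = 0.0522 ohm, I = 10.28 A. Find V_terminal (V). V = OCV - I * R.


V = OCV - I*R = 3.499 - 10.28 * 0.0522 = 2.962 V

2.962 V


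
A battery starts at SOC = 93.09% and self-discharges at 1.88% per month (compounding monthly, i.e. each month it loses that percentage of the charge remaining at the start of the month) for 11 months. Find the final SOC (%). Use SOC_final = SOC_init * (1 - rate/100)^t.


decay = (1 - 1.88/100)^11 = 0.81158
SOC_final = 93.09 * 0.81158 = 75.55%

75.55%


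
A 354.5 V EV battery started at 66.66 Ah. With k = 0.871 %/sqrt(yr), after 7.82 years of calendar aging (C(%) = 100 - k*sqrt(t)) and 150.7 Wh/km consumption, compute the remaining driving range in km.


Step 1: capacity retention = 100 - 0.871 * sqrt(7.82) = 100 - 0.871 * 2.7964 = 97.564%
Step 2: C_now = 66.66 * 97.564/100 = 65.036 Ah
Step 3: E_pack = V * C_now = 354.5 * 65.036 = 23055 Wh
Step 4: range = E_pack / consumption = 23055 / 150.7 = 153.0 km

153.0 km


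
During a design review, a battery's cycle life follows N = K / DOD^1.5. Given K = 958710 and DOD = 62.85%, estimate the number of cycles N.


DOD^1.5 = 498.26
N = K / DOD^1.5 = 958710 / 498.26 = 1924

1924 cycles


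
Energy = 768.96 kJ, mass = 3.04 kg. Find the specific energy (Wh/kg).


Convert: E = 768.96 kJ = 213.6 Wh
ED = E / m = 213.6 / 3.04 = 70.26 Wh/kg

70.26 Wh/kg


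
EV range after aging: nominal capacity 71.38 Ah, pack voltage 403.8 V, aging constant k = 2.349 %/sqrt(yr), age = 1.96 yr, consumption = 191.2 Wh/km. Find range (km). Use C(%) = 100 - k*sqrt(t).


Step 1: capacity retention = 100 - 2.349 * sqrt(1.96) = 100 - 2.349 * 1.4 = 96.711%
Step 2: C_now = 71.38 * 96.711/100 = 69.032 Ah
Step 3: E_pack = V * C_now = 403.8 * 69.032 = 27875 Wh
Step 4: range = E_pack / consumption = 27875 / 191.2 = 145.8 km

145.8 km


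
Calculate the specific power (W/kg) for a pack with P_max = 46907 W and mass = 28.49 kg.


Specific power = 46907 W / 28.49 kg = 1646 W/kg

1646 W/kg


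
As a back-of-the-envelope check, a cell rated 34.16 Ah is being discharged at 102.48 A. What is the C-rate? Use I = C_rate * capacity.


C_rate = I / capacity = 102.48 / 34.16 = 3C

3C


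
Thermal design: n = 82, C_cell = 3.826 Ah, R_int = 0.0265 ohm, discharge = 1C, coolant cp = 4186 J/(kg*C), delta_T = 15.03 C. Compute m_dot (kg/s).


Step 1: I = 1 * 3.826 = 3.826 A
Step 2: Q_cell = I^2 * R = 3.826^2 * 0.0265 = 0.38791 W
Step 3: Q_total = 82 * 0.38791 = 31.809 W
Step 4: m_dot = Q_total / (cp * dT) = 31.809 / (4186 * 15.03) = 5.056e-04 kg/s

5.056e-04 kg/s


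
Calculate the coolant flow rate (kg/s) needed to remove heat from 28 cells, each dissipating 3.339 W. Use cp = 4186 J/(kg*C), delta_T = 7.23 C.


Step 1: Total heat Q = 28 * 3.339 W = 93.492 W
Step 2: denom = cp * dT = 4186 * 7.23 = 30265
Step 3: m_dot = 93.492 / 30265 = 0.003089 kg/s

0.003089 kg/s


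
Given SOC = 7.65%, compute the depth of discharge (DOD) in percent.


DOD = 100 - SOC = 100 - 7.65 = 92.35%

92.35%


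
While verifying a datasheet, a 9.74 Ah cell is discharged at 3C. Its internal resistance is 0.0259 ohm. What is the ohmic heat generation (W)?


Step 1: I = C_rate * capacity = 3 * 9.74 = 29.22 A
Step 2: Q = I^2 * R = 29.22^2 * 0.0259 = 853.81 * 0.0259 = 22.11 W

22.11 W


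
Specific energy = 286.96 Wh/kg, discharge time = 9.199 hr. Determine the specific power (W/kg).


P_specific = E / t = 286.96 / 9.199 = 31.19 W/kg

31.19 W/kg


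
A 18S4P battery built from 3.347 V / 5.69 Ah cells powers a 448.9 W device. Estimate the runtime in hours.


Step 1: E_pack = Ns * V_cell * Np * C_cell = 18 * 3.347 * 4 * 5.69 = 1371.2 Wh
Step 2: t = E_pack / P = 1371.2 / 448.9 = 3.055 hr

3.055 hr


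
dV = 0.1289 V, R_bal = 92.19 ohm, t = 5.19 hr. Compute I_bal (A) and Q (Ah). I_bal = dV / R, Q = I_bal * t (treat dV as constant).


First, Ohm's law: I_bal = 0.1289 V / 92.19 ohm = 0.0013982 A
Then Q = I * t = 0.0013982 A * 5.19 hr = 0.007257 Ah

I=0.0013982 A, Q=0.007257 Ah


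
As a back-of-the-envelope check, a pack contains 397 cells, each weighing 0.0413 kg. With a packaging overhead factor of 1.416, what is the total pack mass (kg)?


Cell mass sum = 397 * 0.0413 = 16.396 kg
With overhead 1.416: m_pack = 16.396 * 1.416 = 23.22 kg

23.22 kg


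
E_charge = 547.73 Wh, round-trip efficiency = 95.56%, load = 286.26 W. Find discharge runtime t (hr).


Step 1: E_discharge = eta/100 * E_charge = 95.56/100 * 547.73 = 523.41 Wh
Step 2: t = E_discharge / P = 523.41 / 286.26 = 1.828 hr

1.828 hr


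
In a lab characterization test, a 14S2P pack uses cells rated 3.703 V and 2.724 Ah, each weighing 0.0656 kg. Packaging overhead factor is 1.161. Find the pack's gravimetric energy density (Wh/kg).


Step 1: V_pack = 14 * 3.703 = 51.842 V
Step 2: C_pack = 2 * 2.724 = 5.448 Ah
Step 3: E_pack = V_pack * C_pack = 51.842 * 5.448 = 282.44 Wh
Step 4: m_pack = 14 * 2 * 0.0656 * 1.161 = 2.1325 kg
Step 5: ED = E_pack / m_pack = 282.44 / 2.1325 = 132.4 Wh/kg

132.4 Wh/kg


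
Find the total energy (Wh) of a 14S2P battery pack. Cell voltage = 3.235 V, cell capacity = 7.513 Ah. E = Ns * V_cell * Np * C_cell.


E = Ns * Vcell * Np * Ccell = 14 * 3.235 * 2 * 7.513 = 680.5 Wh

680.5 Wh


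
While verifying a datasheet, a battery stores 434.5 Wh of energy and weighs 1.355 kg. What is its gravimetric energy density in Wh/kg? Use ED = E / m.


Specific energy = 434.5 Wh / 1.355 kg = 320.7 Wh/kg

320.7 Wh/kg


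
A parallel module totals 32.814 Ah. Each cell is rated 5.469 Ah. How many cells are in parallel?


n = C_total / C_cell = 32.814 / 5.469 = 6

6


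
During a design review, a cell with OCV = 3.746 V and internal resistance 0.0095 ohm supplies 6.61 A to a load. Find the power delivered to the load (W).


Step 1: V_terminal = OCV - I*R = 3.746 - 6.61 * 0.0095 = 3.6832 V
Step 2: P_out = V_terminal * I = 3.6832 * 6.61 = 24.35 W

24.35 W


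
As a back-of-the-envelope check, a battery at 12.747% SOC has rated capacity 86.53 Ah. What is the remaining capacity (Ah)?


remaining = SOC / 100 * total = 12.747 / 100 * 86.53 = 11.03 Ah

11.03 Ah


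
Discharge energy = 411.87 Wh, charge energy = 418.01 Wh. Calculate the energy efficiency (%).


Round-trip efficiency = 411.87/418.01 * 100% = 98.53%

98.53%


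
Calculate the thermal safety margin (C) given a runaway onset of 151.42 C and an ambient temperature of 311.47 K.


Convert: T_ambient = 311.47 K = 38.32 C
margin = 151.42 - 38.32 = 113.1 C

113.1 C


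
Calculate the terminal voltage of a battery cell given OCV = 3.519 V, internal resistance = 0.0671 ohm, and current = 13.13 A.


IR drop = 13.13 * 0.0671 = 0.88102 V
V = 3.519 - 0.88102 = 2.638 V

2.638 V


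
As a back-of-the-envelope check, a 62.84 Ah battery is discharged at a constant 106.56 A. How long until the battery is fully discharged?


t = capacity / current = 62.84 / 106.56 = 0.5897 hr

0.5897 hr


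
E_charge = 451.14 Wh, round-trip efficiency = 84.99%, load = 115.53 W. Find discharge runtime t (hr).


Step 1: E_discharge = eta/100 * E_charge = 84.99/100 * 451.14 = 383.42 Wh
Step 2: t = E_discharge / P = 383.42 / 115.53 = 3.319 hr

3.319 hr


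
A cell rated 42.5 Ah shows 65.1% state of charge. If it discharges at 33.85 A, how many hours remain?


Step 1: remaining = SOC/100 * C_total = 65.1/100 * 42.5 = 27.668 Ah
Step 2: t = remaining / I = 27.668 / 33.85 = 0.8174 hr

0.8174 hr


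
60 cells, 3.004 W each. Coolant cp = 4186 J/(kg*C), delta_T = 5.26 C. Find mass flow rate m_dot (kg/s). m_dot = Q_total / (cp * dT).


Step 1: Total heat Q = 60 * 3.004 W = 180.24 W
Step 2: denom = cp * dT = 4186 * 5.26 = 22018
Step 3: m_dot = 180.24 / 22018 = 0.008186 kg/s

0.008186 kg/s


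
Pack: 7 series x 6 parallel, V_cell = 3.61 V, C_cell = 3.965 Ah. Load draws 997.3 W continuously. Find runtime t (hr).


Step 1: E_pack = Ns * V_cell * Np * C_cell = 7 * 3.61 * 6 * 3.965 = 601.17 Wh
Step 2: t = E_pack / P = 601.17 / 997.3 = 0.6028 hr

0.6028 hr


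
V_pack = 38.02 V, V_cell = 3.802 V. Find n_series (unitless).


n = V_pack / V_cell = 38.02 / 3.802 = 10

10


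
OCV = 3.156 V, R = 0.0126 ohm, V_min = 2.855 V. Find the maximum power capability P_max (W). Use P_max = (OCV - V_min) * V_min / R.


dV = OCV - V_min = 0.301 V (so I_max = dV / R)
P_max = dV * V_min / R = 0.301 * 2.855 / 0.0126 = 68.20 W

68.20 W


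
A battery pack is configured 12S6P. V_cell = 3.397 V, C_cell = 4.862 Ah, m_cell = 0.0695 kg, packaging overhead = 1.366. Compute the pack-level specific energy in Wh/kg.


Step 1: V_pack = 12 * 3.397 = 40.764 V
Step 2: C_pack = 6 * 4.862 = 29.172 Ah
Step 3: E_pack = V_pack * C_pack = 40.764 * 29.172 = 1189.2 Wh
Step 4: m_pack = 12 * 6 * 0.0695 * 1.366 = 6.8355 kg
Step 5: ED = E_pack / m_pack = 1189.2 / 6.8355 = 174.0 Wh/kg

174.0 Wh/kg


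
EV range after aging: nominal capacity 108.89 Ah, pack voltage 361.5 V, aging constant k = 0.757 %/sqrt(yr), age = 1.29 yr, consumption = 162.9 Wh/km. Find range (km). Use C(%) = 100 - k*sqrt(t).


Step 1: capacity retention = 100 - 0.757 * sqrt(1.29) = 100 - 0.757 * 1.1358 = 99.14%
Step 2: C_now = 108.89 * 99.14/100 = 107.95 Ah
Step 3: E_pack = V * C_now = 361.5 * 107.95 = 39024 Wh
Step 4: range = E_pack / consumption = 39024 / 162.9 = 239.6 km

239.6 km


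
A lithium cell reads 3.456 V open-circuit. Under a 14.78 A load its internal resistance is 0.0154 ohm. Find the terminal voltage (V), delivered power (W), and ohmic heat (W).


Step 1: V_terminal = OCV - I*R = 3.456 - 14.78 * 0.0154 = 3.2284 V
Step 2: P_out = V_terminal * I = 3.2284 * 14.78 = 47.72 W
Step 3: Q = I^2 * R = 14.78^2 * 0.0154 = 3.364 W

V=3.2284 V, P=47.72 W, Q=3.364 W


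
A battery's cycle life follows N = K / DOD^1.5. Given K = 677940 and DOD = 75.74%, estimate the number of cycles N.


Step 1: DOD^1.5 = 75.74^1.5 = 659.16
Step 2: N = 677940 / 659.16 = 1028 cycles

1028 cycles


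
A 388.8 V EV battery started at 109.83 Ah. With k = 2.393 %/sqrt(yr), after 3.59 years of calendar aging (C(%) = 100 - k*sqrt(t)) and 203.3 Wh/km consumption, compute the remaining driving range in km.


Step 1: capacity retention = 100 - 2.393 * sqrt(3.59) = 100 - 2.393 * 1.8947 = 95.466%
Step 2: C_now = 109.83 * 95.466/100 = 104.85 Ah
Step 3: E_pack = V * C_now = 388.8 * 104.85 = 40766 Wh
Step 4: range = E_pack / consumption = 40766 / 203.3 = 200.5 km

200.5 km


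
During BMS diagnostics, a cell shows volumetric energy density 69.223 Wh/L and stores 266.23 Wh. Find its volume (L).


V = E / ED = 266.23 / 69.223 = 3.846 L

3.846 L


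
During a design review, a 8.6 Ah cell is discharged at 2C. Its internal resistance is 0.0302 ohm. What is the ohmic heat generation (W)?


Step 1: I = C_rate * capacity = 2 * 8.6 = 17.2 A
Step 2: Q = I^2 * R = 17.2^2 * 0.0302 = 295.84 * 0.0302 = 8.934 W

8.934 W


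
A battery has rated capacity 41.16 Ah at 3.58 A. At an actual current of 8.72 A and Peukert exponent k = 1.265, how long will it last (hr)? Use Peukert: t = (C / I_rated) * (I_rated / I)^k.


Step 1: t_rated = C / I_rated = 41.16 / 3.58 = 11.497 hr
Step 2: ratio = 3.58 / 8.72 = 0.41055
Step 3: ratio^k = 0.41055^1.265 = 0.32427
Step 4: t = t_rated * ratio^k = 11.497 * 0.32427 = 3.728 hr

3.728 hr


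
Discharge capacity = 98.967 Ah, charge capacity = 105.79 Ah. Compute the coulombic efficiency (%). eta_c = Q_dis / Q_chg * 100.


eta_c = Q_dis / Q_chg * 100 = 98.967 / 105.79 * 100 = 93.55%

93.55%


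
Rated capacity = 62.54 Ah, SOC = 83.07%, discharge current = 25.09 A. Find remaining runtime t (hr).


Step 1: remaining = SOC/100 * C_total = 83.07/100 * 62.54 = 51.952 Ah
Step 2: t = remaining / I = 51.952 / 25.09 = 2.071 hr

2.071 hr


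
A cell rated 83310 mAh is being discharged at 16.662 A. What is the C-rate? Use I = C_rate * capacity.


Convert: capacity = 83310 mAh = 83.31 Ah
Rearranging: C_rate = 16.662 / 83.31 = 0.2C

0.2C


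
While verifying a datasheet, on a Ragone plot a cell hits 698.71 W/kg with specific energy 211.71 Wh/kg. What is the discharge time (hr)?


t = E / P = 211.71 / 698.71 = 0.3030 hr

0.3030 hr


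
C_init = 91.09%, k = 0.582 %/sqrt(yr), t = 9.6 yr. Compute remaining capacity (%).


sqrt(t) = sqrt(9.6) = 3.0984
C_final = 91.09 - 0.582 * 3.0984 = 89.29%

89.29%


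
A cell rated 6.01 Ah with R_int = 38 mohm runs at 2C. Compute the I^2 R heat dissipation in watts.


Convert: R = 38 mohm = 0.038 ohm
Step 1: I = C_rate * capacity = 2 * 6.01 = 12.02 A
Step 2: Q = I^2 * R = 12.02^2 * 0.038 = 144.48 * 0.038 = 5.490 W

5.490 W


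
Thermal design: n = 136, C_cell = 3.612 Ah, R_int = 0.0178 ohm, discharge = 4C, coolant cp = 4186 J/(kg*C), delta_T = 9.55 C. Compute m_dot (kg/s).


Step 1: I = 4 * 3.612 = 14.448 A
Step 2: Q_cell = I^2 * R = 14.448^2 * 0.0178 = 3.7157 W
Step 3: Q_total = 136 * 3.7157 = 505.34 W
Step 4: m_dot = Q_total / (cp * dT) = 505.34 / (4186 * 9.55) = 0.01264 kg/s

0.01264 kg/s


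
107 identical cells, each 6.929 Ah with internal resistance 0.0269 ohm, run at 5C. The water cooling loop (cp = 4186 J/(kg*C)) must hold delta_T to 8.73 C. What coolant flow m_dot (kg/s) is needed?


Step 1: I = 5 * 6.929 = 34.645 A
Step 2: Q_cell = I^2 * R = 34.645^2 * 0.0269 = 32.287 W
Step 3: Q_total = 107 * 32.287 = 3454.7 W
Step 4: m_dot = Q_total / (cp * dT) = 3454.7 / (4186 * 8.73) = 0.09454 kg/s

0.09454 kg/s


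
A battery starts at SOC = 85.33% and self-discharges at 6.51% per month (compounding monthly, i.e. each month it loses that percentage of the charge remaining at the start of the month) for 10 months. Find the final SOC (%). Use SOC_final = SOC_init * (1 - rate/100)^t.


decay = (1 - 6.51/100)^10 = 0.5101
SOC_final = 85.33 * 0.5101 = 43.53%

43.53%


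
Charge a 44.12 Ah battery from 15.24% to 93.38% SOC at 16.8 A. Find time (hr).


delta_Ah = 44.12 * (93.38 - 15.24) / 100 = 34.475 Ah
t = delta_Ah / I = 34.475 / 16.8 = 2.052 hr

2.052 hr


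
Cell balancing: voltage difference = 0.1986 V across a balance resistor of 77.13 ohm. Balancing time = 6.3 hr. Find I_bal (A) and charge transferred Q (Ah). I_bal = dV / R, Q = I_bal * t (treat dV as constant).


First, Ohm's law: I_bal = 0.1986 V / 77.13 ohm = 0.0025749 A
Then Q = I * t = 0.0025749 A * 6.3 hr = 0.01622 Ah

I=0.0025749 A, Q=0.01622 Ah


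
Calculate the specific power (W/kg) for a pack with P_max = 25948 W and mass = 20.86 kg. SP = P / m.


Specific power = 25948 W / 20.86 kg = 1244 W/kg

1244 W/kg


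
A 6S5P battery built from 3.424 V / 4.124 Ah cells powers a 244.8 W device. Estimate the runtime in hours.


Step 1: E_pack = Ns * V_cell * Np * C_cell = 6 * 3.424 * 5 * 4.124 = 423.62 Wh
Step 2: t = E_pack / P = 423.62 / 244.8 = 1.730 hr

1.730 hr


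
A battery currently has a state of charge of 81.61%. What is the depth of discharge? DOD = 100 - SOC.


DOD = 100 - SOC = 100 - 81.61 = 18.39%

18.39%


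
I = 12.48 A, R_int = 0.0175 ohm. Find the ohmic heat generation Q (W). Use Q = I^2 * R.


I^2 = 155.75
Q = 155.75 * 0.0175 = 2.726 W

2.726 W


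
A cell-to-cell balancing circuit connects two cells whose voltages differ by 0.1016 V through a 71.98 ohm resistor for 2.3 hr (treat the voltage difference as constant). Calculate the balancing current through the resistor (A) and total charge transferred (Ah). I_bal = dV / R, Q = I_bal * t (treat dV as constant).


First, Ohm's law: I_bal = 0.1016 V / 71.98 ohm = 0.0014115 A
Then Q = I * t = 0.0014115 A * 2.3 hr = 0.003246 Ah

I=0.0014115 A, Q=0.003246 Ah


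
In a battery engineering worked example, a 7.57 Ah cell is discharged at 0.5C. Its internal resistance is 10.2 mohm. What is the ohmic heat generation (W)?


Convert: R = 10.2 mohm = 0.0102 ohm
Step 1: I = C_rate * capacity = 0.5 * 7.57 = 3.785 A
Step 2: Q = I^2 * R = 3.785^2 * 0.0102 = 14.326 * 0.0102 = 0.1461 W

0.1461 W


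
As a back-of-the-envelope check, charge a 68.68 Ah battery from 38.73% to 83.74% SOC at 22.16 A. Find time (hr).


delta_Ah = 68.68 * (83.74 - 38.73) / 100 = 30.913 Ah
t = delta_Ah / I = 30.913 / 22.16 = 1.395 hr

1.395 hr


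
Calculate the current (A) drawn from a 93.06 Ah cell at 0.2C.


I = C_rate * capacity = 0.2 * 93.06 = 18.612 A

18.612 A


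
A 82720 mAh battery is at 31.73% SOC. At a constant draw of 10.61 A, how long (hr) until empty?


Convert: C_total = 82720 mAh = 82.72 Ah
Step 1: remaining = SOC/100 * C_total = 31.73/100 * 82.72 = 26.247 Ah
Step 2: t = remaining / I = 26.247 / 10.61 = 2.474 hr

2.474 hr


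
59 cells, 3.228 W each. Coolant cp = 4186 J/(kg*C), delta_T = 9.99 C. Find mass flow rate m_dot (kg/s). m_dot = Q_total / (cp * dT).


Step 1: Total heat Q = 59 * 3.228 W = 190.45 W
Step 2: denom = cp * dT = 4186 * 9.99 = 41818
Step 3: m_dot = 190.45 / 41818 = 0.004554 kg/s

0.004554 kg/s


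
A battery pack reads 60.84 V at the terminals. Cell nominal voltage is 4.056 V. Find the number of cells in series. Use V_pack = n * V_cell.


n = V_pack / V_cell = 60.84 / 4.056 = 15

15


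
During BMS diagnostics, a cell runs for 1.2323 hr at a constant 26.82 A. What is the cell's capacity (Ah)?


C = I * t = 26.82 * 1.2323 = 33.05 Ah

33.05 Ah


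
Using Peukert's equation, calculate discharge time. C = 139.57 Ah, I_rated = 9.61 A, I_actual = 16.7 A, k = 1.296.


t_rated = C / I_rated = 139.57 / 9.61 = 14.523 hr
(I_rated/I)^k = (0.57545)^1.296 = 0.48862
t = t_rated * (I_rated/I)^k = 14.523 * 0.48862 = 7.096 hr

7.096 hr


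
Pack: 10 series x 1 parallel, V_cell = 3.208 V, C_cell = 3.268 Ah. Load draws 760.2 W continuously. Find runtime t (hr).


Step 1: E_pack = Ns * V_cell * Np * C_cell = 10 * 3.208 * 1 * 3.268 = 104.84 Wh
Step 2: t = E_pack / P = 104.84 / 760.2 = 0.1379 hr

0.1379 hr


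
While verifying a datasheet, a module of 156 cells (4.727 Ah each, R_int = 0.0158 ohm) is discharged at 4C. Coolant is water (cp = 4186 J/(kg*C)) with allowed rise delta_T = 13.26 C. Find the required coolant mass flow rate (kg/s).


Step 1: I = 4 * 4.727 = 18.908 A
Step 2: Q_cell = I^2 * R = 18.908^2 * 0.0158 = 5.6487 W
Step 3: Q_total = 156 * 5.6487 = 881.2 W
Step 4: m_dot = Q_total / (cp * dT) = 881.2 / (4186 * 13.26) = 0.01588 kg/s

0.01588 kg/s


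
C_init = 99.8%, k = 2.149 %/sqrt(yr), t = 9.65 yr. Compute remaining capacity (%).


Step 1: sqrt(9.65 yr) = 3.1064
Step 2: drop = 2.149 * 3.1064 = 6.6757
Step 3: C_final = 99.8 - 6.6757 = 93.12%

93.12%


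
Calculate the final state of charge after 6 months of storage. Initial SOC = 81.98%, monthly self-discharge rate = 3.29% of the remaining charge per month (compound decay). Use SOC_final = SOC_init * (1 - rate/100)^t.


Monthly retention factor = 1 - 3.29/100 = 0.9671
Over 6 months: factor^6 = 0.81814
SOC_final = 81.98 * 0.81814 = 67.07%

67.07%


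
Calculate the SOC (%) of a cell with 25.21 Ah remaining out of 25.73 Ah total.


SOC% = 25.21 / 25.73 * 100 = 97.98%

97.98%


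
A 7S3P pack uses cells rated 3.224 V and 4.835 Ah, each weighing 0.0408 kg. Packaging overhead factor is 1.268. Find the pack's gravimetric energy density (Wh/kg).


Step 1: V_pack = 7 * 3.224 = 22.568 V
Step 2: C_pack = 3 * 4.835 = 14.505 Ah
Step 3: E_pack = V_pack * C_pack = 22.568 * 14.505 = 327.35 Wh
Step 4: m_pack = 7 * 3 * 0.0408 * 1.268 = 1.0864 kg
Step 5: ED = E_pack / m_pack = 327.35 / 1.0864 = 301.3 Wh/kg

301.3 Wh/kg


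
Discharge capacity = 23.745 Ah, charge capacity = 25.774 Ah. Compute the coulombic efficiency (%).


Coulombic efficiency = 23.745/25.774 * 100% = 92.13%

92.13%


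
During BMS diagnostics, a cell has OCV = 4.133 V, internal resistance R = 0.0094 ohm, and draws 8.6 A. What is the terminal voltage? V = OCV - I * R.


IR drop = 8.6 * 0.0094 = 0.08084 V
V = 4.133 - 0.08084 = 4.052 V

4.052 V


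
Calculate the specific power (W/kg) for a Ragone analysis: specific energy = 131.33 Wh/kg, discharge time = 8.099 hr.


P_specific = E / t = 131.33 / 8.099 = 16.22 W/kg

16.22 W/kg


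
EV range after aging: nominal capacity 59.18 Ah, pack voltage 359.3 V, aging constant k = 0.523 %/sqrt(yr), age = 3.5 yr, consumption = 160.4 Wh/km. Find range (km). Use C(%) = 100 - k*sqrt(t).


Step 1: capacity retention = 100 - 0.523 * sqrt(3.5) = 100 - 0.523 * 1.8708 = 99.022%
Step 2: C_now = 59.18 * 99.022/100 = 58.601 Ah
Step 3: E_pack = V * C_now = 359.3 * 58.601 = 21055 Wh
Step 4: range = E_pack / consumption = 21055 / 160.4 = 131.3 km

131.3 km


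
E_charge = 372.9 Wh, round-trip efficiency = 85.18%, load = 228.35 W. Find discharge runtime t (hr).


Step 1: E_discharge = eta/100 * E_charge = 85.18/100 * 372.9 = 317.64 Wh
Step 2: t = E_discharge / P = 317.64 / 228.35 = 1.391 hr

1.391 hr


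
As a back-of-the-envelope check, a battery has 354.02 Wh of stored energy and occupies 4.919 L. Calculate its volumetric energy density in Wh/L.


Volumetric ED = 354.02 Wh / 4.919 L = 71.97 Wh/L

71.97 Wh/L


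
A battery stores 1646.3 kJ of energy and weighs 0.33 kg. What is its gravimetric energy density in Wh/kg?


Convert: E = 1646.3 kJ = 457.31 Wh
ED = E / m = 457.31 / 0.33 = 1386 Wh/kg

1386 Wh/kg


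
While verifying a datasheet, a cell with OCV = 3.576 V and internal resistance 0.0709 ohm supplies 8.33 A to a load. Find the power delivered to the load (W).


Step 1: V_terminal = OCV - I*R = 3.576 - 8.33 * 0.0709 = 2.9854 V
Step 2: P_out = V_terminal * I = 2.9854 * 8.33 = 24.87 W

24.87 W


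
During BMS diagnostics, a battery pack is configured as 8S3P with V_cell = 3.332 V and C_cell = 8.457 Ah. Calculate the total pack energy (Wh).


V_pack = 8 * 3.332 = 26.656 V
C_pack = 3 * 8.457 = 25.371 Ah
E = V_pack * C_pack = 26.656 * 25.371 = 676.3 Wh

676.3 Wh


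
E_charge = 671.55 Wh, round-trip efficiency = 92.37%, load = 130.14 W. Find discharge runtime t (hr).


Step 1: E_discharge = eta/100 * E_charge = 92.37/100 * 671.55 = 620.31 Wh
Step 2: t = E_discharge / P = 620.31 / 130.14 = 4.766 hr

4.766 hr


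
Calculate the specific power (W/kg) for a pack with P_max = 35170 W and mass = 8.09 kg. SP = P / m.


SP = P / m = 35170 / 8.09 = 4347 W/kg

4347 W/kg


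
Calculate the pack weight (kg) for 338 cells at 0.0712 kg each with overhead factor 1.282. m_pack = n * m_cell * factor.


m_pack = n * m_cell * overhead = 338 * 0.0712 * 1.282 = 30.85 kg

30.85 kg


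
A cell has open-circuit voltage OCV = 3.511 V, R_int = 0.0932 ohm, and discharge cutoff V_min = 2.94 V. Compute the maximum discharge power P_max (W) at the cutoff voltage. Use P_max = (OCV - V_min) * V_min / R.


P_max = (OCV - V_min) * V_min / R = (3.511 - 2.94) * 2.94 / 0.0932 = 0.571 * 2.94 / 0.0932 = 18.01 W

18.01 W


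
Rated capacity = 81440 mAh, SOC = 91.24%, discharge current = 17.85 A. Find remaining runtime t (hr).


Convert: C_total = 81440 mAh = 81.44 Ah
Step 1: remaining = SOC/100 * C_total = 91.24/100 * 81.44 = 74.306 Ah
Step 2: t = remaining / I = 74.306 / 17.85 = 4.163 hr

4.163 hr


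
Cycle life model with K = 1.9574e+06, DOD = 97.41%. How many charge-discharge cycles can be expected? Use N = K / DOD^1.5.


DOD^1.5 = 961.4
N = K / DOD^1.5 = 1.9574e+06 / 961.4 = 2036

2036 cycles


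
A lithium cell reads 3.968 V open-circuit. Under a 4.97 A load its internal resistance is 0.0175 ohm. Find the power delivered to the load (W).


Step 1: V_terminal = OCV - I*R = 3.968 - 4.97 * 0.0175 = 3.881 V
Step 2: P_out = V_terminal * I = 3.881 * 4.97 = 19.29 W

19.29 W


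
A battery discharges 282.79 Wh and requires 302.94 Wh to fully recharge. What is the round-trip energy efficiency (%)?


Round-trip efficiency = 282.79/302.94 * 100% = 93.35%

93.35%


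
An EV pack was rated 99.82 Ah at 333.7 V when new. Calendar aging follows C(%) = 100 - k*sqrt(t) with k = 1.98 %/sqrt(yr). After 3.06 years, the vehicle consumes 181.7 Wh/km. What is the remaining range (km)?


Step 1: capacity retention = 100 - 1.98 * sqrt(3.06) = 100 - 1.98 * 1.7493 = 96.536%
Step 2: C_now = 99.82 * 96.536/100 = 96.362 Ah
Step 3: E_pack = V * C_now = 333.7 * 96.362 = 32156 Wh
Step 4: range = E_pack / consumption = 32156 / 181.7 = 177.0 km

177.0 km


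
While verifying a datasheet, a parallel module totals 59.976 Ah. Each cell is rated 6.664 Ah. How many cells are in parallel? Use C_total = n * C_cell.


n = C_total / C_cell = 59.976 / 6.664 = 9

9


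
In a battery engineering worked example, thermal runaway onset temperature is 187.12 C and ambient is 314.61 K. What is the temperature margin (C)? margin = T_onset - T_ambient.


Convert: T_ambient = 314.61 K = 41.46 C
margin = 187.12 - 41.46 = 145.66 C

145.66 C


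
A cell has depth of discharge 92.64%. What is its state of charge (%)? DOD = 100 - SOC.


SOC = 100 - DOD = 100 - 92.64 = 7.36%

7.36%


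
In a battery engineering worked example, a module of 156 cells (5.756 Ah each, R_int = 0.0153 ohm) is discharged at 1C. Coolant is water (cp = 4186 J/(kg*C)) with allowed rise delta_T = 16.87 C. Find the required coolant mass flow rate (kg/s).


Step 1: I = 1 * 5.756 = 5.756 A
Step 2: Q_cell = I^2 * R = 5.756^2 * 0.0153 = 0.50691 W
Step 3: Q_total = 156 * 0.50691 = 79.078 W
Step 4: m_dot = Q_total / (cp * dT) = 79.078 / (4186 * 16.87) = 0.001120 kg/s

0.001120 kg/s


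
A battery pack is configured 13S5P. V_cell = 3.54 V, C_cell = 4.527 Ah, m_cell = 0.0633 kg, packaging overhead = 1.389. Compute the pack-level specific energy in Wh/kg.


Step 1: V_pack = 13 * 3.54 = 46.02 V
Step 2: C_pack = 5 * 4.527 = 22.635 Ah
Step 3: E_pack = V_pack * C_pack = 46.02 * 22.635 = 1041.7 Wh
Step 4: m_pack = 13 * 5 * 0.0633 * 1.389 = 5.715 kg
Step 5: ED = E_pack / m_pack = 1041.7 / 5.715 = 182.3 Wh/kg

182.3 Wh/kg


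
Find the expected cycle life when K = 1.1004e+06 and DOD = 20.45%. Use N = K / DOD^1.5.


Step 1: DOD^1.5 = 20.45^1.5 = 92.478
Step 2: N = 1.1004e+06 / 92.478 = 11900 cycles

11900 cycles


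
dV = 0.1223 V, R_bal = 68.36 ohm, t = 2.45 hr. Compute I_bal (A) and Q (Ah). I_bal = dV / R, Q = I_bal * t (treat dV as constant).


I_bal = dV / R = 0.1223 / 68.36 = 0.0017891 A
Q = I_bal * t = 0.0017891 * 2.45 = 0.004383 Ah

I=0.0017891 A, Q=0.004383 Ah


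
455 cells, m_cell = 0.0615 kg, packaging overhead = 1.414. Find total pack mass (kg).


Cell mass sum = 455 * 0.0615 = 27.983 kg
With overhead 1.414: m_pack = 27.983 * 1.414 = 39.57 kg

39.57 kg


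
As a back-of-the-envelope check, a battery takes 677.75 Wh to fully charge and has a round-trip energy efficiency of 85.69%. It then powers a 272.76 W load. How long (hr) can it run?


Step 1: E_discharge = eta/100 * E_charge = 85.69/100 * 677.75 = 580.76 Wh
Step 2: t = E_discharge / P = 580.76 / 272.76 = 2.129 hr

2.129 hr


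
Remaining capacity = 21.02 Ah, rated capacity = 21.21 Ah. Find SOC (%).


SOC% = 21.02 / 21.21 * 100 = 99.10%

99.10%


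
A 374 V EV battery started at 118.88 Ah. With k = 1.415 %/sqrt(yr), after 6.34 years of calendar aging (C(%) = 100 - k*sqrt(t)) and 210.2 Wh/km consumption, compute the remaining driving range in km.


Step 1: capacity retention = 100 - 1.415 * sqrt(6.34) = 100 - 1.415 * 2.5179 = 96.437%
Step 2: C_now = 118.88 * 96.437/100 = 114.64 Ah
Step 3: E_pack = V * C_now = 374 * 114.64 = 42875 Wh
Step 4: range = E_pack / consumption = 42875 / 210.2 = 204.0 km

204.0 km


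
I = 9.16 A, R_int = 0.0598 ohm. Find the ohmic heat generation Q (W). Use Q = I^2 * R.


I^2 = 83.906
Q = 83.906 * 0.0598 = 5.018 W

5.018 W


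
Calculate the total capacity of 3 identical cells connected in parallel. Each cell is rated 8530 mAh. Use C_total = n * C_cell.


Convert: C_cell = 8530 mAh = 8.53 Ah
C_total = 3 * 8.53 = 25.59 Ah

25.59 Ah


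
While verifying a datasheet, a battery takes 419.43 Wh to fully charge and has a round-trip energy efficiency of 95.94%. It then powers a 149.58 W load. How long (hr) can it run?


Step 1: E_discharge = eta/100 * E_charge = 95.94/100 * 419.43 = 402.4 Wh
Step 2: t = E_discharge / P = 402.4 / 149.58 = 2.690 hr

2.690 hr


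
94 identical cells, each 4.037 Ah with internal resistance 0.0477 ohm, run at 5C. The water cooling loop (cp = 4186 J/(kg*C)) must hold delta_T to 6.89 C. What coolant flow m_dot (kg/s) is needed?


Step 1: I = 5 * 4.037 = 20.185 A
Step 2: Q_cell = I^2 * R = 20.185^2 * 0.0477 = 19.435 W
Step 3: Q_total = 94 * 19.435 = 1826.9 W
Step 4: m_dot = Q_total / (cp * dT) = 1826.9 / (4186 * 6.89) = 0.06334 kg/s

0.06334 kg/s


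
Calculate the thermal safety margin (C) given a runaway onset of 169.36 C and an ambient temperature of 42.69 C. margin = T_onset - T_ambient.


Safety margin = 169.36 C - 42.69 C = 126.67 C

126.67 C


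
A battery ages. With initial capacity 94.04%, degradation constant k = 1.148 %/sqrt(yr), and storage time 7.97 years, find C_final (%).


sqrt(t) = sqrt(7.97) = 2.8231
C_final = 94.04 - 1.148 * 2.8231 = 90.80%

90.80%


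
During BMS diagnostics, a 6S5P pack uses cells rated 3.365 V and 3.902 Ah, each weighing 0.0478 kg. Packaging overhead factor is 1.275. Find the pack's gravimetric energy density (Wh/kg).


Step 1: V_pack = 6 * 3.365 = 20.19 V
Step 2: C_pack = 5 * 3.902 = 19.51 Ah
Step 3: E_pack = V_pack * C_pack = 20.19 * 19.51 = 393.91 Wh
Step 4: m_pack = 6 * 5 * 0.0478 * 1.275 = 1.8284 kg
Step 5: ED = E_pack / m_pack = 393.91 / 1.8284 = 215.4 Wh/kg

215.4 Wh/kg


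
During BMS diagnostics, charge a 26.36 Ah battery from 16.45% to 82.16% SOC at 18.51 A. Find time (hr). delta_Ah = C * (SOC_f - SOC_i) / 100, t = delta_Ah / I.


delta_Ah = 26.36 * (82.16 - 16.45) / 100 = 17.321 Ah
t = delta_Ah / I = 17.321 / 18.51 = 0.9358 hr

0.9358 hr


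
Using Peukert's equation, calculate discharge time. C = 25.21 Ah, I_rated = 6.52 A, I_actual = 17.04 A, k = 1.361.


Step 1: t_rated = C / I_rated = 25.21 / 6.52 = 3.8666 hr
Step 2: ratio = 6.52 / 17.04 = 0.38263
Step 3: ratio^k = 0.38263^1.361 = 0.2705
Step 4: t = t_rated * ratio^k = 3.8666 * 0.2705 = 1.046 hr

1.046 hr


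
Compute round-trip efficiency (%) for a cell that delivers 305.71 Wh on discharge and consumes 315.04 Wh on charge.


eta_e = E_dis / E_chg * 100 = 305.71 / 315.04 * 100 = 97.04%

97.04%


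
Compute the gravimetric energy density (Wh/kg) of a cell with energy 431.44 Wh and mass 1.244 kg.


Specific energy = 431.44 Wh / 1.244 kg = 346.8 Wh/kg

346.8 Wh/kg


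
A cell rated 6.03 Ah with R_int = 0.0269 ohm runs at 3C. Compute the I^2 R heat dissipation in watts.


Step 1: I = C_rate * capacity = 3 * 6.03 = 18.09 A
Step 2: Q = I^2 * R = 18.09^2 * 0.0269 = 327.25 * 0.0269 = 8.803 W

8.803 W


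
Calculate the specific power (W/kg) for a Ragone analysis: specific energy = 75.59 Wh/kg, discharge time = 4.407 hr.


Specific power = 75.59 Wh/kg / 4.407 hr = 17.15 W/kg

17.15 W/kg


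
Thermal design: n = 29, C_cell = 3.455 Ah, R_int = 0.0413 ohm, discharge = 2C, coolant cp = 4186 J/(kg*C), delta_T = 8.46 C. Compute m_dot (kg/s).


Step 1: I = 2 * 3.455 = 6.91 A
Step 2: Q_cell = I^2 * R = 6.91^2 * 0.0413 = 1.972 W
Step 3: Q_total = 29 * 1.972 = 57.188 W
Step 4: m_dot = Q_total / (cp * dT) = 57.188 / (4186 * 8.46) = 0.001615 kg/s

0.001615 kg/s


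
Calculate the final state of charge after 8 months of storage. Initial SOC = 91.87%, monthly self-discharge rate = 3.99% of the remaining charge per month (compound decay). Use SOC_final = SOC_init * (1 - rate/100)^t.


decay = (1 - 3.99/100)^8 = 0.72199
SOC_final = 91.87 * 0.72199 = 66.33%

66.33%


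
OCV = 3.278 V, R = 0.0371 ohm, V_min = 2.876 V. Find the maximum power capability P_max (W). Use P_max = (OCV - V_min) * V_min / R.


P_max = (OCV - V_min) * V_min / R = (3.278 - 2.876) * 2.876 / 0.0371 = 0.402 * 2.876 / 0.0371 = 31.16 W

31.16 W


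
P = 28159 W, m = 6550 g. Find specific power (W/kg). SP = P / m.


Convert: m = 6550 g = 6.55 kg
Specific power = 28159 W / 6.55 kg = 4299 W/kg

4299 W/kg


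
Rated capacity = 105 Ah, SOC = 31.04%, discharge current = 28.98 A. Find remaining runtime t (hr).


Step 1: remaining = SOC/100 * C_total = 31.04/100 * 105 = 32.592 Ah
Step 2: t = remaining / I = 32.592 / 28.98 = 1.125 hr

1.125 hr


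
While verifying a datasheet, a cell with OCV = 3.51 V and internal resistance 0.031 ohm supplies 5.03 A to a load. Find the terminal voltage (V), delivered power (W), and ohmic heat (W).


Step 1: V_terminal = OCV - I*R = 3.51 - 5.03 * 0.031 = 3.3541 V
Step 2: P_out = V_terminal * I = 3.3541 * 5.03 = 16.87 W
Step 3: Q = I^2 * R = 5.03^2 * 0.031 = 0.7843 W

V=3.3541 V, P=16.87 W, Q=0.7843 W


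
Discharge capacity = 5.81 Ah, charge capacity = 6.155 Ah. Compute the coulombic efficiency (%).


Coulombic efficiency = 5.81/6.155 * 100% = 94.39%

94.39%


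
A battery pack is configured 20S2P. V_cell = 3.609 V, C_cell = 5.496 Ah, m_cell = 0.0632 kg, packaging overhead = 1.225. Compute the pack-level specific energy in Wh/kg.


Step 1: V_pack = 20 * 3.609 = 72.18 V
Step 2: C_pack = 2 * 5.496 = 10.992 Ah
Step 3: E_pack = V_pack * C_pack = 72.18 * 10.992 = 793.4 Wh
Step 4: m_pack = 20 * 2 * 0.0632 * 1.225 = 3.0968 kg
Step 5: ED = E_pack / m_pack = 793.4 / 3.0968 = 256.2 Wh/kg

256.2 Wh/kg


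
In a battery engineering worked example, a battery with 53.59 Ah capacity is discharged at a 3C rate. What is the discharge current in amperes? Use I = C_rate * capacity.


I = C_rate * capacity = 3 * 53.59 = 160.77 A

160.77 A


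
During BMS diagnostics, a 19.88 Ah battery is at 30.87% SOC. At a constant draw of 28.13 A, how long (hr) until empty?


Step 1: remaining = SOC/100 * C_total = 30.87/100 * 19.88 = 6.137 Ah
Step 2: t = remaining / I = 6.137 / 28.13 = 0.2182 hr

0.2182 hr


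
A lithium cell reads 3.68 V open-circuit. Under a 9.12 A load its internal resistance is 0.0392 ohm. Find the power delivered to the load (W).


Step 1: V_terminal = OCV - I*R = 3.68 - 9.12 * 0.0392 = 3.3225 V
Step 2: P_out = V_terminal * I = 3.3225 * 9.12 = 30.30 W

30.30 W


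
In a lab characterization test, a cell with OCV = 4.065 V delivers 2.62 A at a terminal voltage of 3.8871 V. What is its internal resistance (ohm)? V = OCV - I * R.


R = (OCV - V) / I = (4.065 - 3.8871) / 2.62 = 0.06790 ohm

0.06790 ohm


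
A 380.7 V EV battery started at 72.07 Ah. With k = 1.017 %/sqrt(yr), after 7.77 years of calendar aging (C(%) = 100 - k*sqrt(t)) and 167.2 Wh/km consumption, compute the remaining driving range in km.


Step 1: capacity retention = 100 - 1.017 * sqrt(7.77) = 100 - 1.017 * 2.7875 = 97.165%
Step 2: C_now = 72.07 * 97.165/100 = 70.027 Ah
Step 3: E_pack = V * C_now = 380.7 * 70.027 = 26659 Wh
Step 4: range = E_pack / consumption = 26659 / 167.2 = 159.4 km

159.4 km


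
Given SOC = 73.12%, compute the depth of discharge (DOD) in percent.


DOD = 100 - SOC = 100 - 73.12 = 26.88%

26.88%


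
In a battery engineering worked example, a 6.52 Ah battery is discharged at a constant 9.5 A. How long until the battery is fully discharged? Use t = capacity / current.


t = capacity / current = 6.52 / 9.5 = 0.6863 hr

0.6863 hr
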